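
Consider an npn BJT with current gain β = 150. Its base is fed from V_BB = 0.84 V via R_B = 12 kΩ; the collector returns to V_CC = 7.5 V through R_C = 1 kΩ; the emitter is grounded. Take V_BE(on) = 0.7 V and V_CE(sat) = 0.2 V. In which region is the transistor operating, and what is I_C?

active; I_C ≈ 1.8 mA

Assume active. Base-emitter loop: I_B = (V_BB − V_BE)/R_B = (0.84 − 0.7)/12 = 0.0117 mA.
I_C = β·I_B = 150×0.0117 = 1.75 mA.
V_CE = V_CC − I_C·R_C = 7.5 − 1.75×1 = 5.75 V > V_CE(sat), so the active-region assumption holds.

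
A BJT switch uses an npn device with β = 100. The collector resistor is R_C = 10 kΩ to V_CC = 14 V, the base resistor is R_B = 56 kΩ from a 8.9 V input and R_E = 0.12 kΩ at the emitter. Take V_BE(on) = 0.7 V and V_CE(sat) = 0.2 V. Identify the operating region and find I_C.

saturation; I_C ≈ 1.4 mA

Assume active: I_B = (8.9 − 0.7)/(56 + 101×0.12) = 0.12 mA, I_C = β·I_B = 12 mA.
Then V_CE = 14 − 12×10 − 12.2×0.12 = -108 V < 0.2 V — the active assumption fails.
Re-solve with V_CE = 0.2 V. KCL at the emitter: V_E/R_E = (V_BB−0.7−V_E)/R_B + (V_CC−0.2−V_E)/R_C, giving V_E = 0.181 V.
I_C = (V_CC − 0.2 − V_E)/R_C = (13.8 − 0.181)/10 = 1.36 mA.
Check: I_B = (8.2 − 0.181)/56 = 0.143 mA, and β·I_B = 14.3 mA > I_C, confirming saturation.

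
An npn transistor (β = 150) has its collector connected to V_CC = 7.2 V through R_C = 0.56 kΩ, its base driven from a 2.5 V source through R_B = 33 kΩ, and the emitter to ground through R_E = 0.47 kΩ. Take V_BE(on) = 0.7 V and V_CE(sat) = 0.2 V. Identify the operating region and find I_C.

Assume active. Base-emitter loop: I_B = (V_BB − V_BE)/(R_B + (β+1)R_E) = (2.5 − 0.7)/(33 + 151×0.47) = 0.0173 mA.
I_C = β·I_B = 150×0.0173 = 2.6 mA.
V_CE = V_CC − I_C·R_C − I_E·R_E = 7.2 − 2.6×0.56 − 2.61×0.47 = 4.52 V > V_CE(sat), so the active-region assumption holds.

active; I_C ≈ 2.6 mA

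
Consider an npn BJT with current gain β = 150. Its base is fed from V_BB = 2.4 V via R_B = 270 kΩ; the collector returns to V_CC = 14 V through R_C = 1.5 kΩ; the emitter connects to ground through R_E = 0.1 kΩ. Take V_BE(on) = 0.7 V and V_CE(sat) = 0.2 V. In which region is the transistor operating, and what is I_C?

Assume active. Base-emitter loop: I_B = (V_BB − V_BE)/(R_B + (β+1)R_E) = (2.4 − 0.7)/(270 + 151×0.1) = 0.00596 mA.
I_C = β·I_B = 150×0.00596 = 0.894 mA.
V_CE = V_CC − I_C·R_C − I_E·R_E = 14 − 0.894×1.5 − 0.9×0.1 = 12.6 V > V_CE(sat), so the active-region assumption holds.

active; I_C ≈ 0.89 mA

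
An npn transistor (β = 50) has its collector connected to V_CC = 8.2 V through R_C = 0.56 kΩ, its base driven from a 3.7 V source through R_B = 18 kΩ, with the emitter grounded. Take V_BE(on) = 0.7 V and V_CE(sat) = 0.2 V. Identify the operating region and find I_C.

Assume active. Base-emitter loop: I_B = (V_BB − V_BE)/R_B = (3.7 − 0.7)/18 = 0.167 mA.
I_C = β·I_B = 50×0.167 = 8.33 mA.
V_CE = V_CC − I_C·R_C = 8.2 − 8.33×0.56 = 3.53 V > V_CE(sat), so the active-region assumption holds.

active; I_C ≈ 8.3 mA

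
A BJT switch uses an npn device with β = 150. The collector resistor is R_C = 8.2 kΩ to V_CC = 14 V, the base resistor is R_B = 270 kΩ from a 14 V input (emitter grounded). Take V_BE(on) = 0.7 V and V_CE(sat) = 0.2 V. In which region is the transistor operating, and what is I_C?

Assume active: I_B = (14 − 0.7)/270 = 0.0493 mA, giving I_C = β·I_B = 7.39 mA.
But then V_CE = 14 − 7.39×8.2 = -46.6 V < V_CE(sat) = 0.2 V — impossible in the active region.
So the transistor is saturated. With V_CE = 0.2 V, I_C = (V_CC − 0.2)/R_C = 13.8/8.2 = 1.68 mA.
Check: β·I_B = 7.39 mA > I_C = 1.68 mA, confirming saturation.

saturation; I_C ≈ 1.7 mA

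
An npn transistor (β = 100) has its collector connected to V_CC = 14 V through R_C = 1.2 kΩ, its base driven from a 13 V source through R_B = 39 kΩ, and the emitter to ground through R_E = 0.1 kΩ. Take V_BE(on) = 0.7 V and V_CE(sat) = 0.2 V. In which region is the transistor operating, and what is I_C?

saturation; I_C ≈ 11 mA

Assume active: I_B = (13 − 0.7)/(39 + 101×0.1) = 0.251 mA, I_C = β·I_B = 25.1 mA.
Then V_CE = 14 − 25.1×1.2 − 25.3×0.1 = -18.6 V < 0.2 V — the active assumption fails.
Re-solve with V_CE = 0.2 V. KCL at the emitter: V_E/R_E = (V_BB−0.7−V_E)/R_B + (V_CC−0.2−V_E)/R_C, giving V_E = 1.09 V.
I_C = (V_CC − 0.2 − V_E)/R_C = (13.8 − 1.09)/1.2 = 10.6 mA.
Check: I_B = (12.3 − 1.09)/39 = 0.287 mA, and β·I_B = 28.7 mA > I_C, confirming saturation.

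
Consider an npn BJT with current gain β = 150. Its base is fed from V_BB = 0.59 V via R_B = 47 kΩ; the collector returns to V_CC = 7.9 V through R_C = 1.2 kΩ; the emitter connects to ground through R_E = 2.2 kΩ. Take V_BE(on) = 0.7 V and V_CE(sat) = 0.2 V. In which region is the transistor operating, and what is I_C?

cutoff; I_C ≈ 0

V_BB = 0.59 V ≤ V_BE(on) = 0.7 V, so the base-emitter junction is not forward biased.
The transistor is in cutoff: I_B = I_C = 0.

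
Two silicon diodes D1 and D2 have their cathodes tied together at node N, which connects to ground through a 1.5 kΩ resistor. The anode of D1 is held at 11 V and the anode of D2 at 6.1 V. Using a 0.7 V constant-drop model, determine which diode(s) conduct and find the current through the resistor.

Assume both conduct. Then node N would need to be at both 11−0.7 = 10.3 V and 6.1−0.7 = 5.4 V, which is impossible.
Assume only D1 conducts: V_N = 11 − 0.7 = 10.3 V, so I_R = 10.3/1.5 = 6.87 mA.
Check D2: its anode-to-cathode voltage is 6.1 − 10.3 = -4.2 V < 0.7 V, so it is off. The assumption is consistent.

Only D1 conducts; I_R ≈ 6.9 mA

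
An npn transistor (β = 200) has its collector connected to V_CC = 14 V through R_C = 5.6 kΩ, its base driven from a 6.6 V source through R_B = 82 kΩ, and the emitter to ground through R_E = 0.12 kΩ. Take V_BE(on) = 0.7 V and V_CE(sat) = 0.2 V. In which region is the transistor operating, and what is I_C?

Assume active: I_B = (6.6 − 0.7)/(82 + 201×0.12) = 0.0556 mA, I_C = β·I_B = 11.1 mA.
Then V_CE = 14 − 11.1×5.6 − 11.2×0.12 = -49.6 V < 0.2 V — the active assumption fails.
Re-solve with V_CE = 0.2 V. KCL at the emitter: V_E/R_E = (V_BB−0.7−V_E)/R_B + (V_CC−0.2−V_E)/R_C, giving V_E = 0.298 V.
I_C = (V_CC − 0.2 − V_E)/R_C = (13.8 − 0.298)/5.6 = 2.41 mA.
Check: I_B = (5.9 − 0.298)/82 = 0.0683 mA, and β·I_B = 13.7 mA > I_C, confirming saturation.

saturation; I_C ≈ 2.4 mA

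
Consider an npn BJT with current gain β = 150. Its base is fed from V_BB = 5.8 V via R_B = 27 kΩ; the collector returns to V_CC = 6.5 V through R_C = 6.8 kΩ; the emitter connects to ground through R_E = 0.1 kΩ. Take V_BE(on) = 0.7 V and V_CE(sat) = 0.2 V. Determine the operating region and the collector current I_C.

saturation; I_C ≈ 0.91 mA

Assume active: I_B = (5.8 − 0.7)/(27 + 151×0.1) = 0.121 mA, I_C = β·I_B = 18.2 mA.
Then V_CE = 6.5 − 18.2×6.8 − 18.3×0.1 = -119 V < 0.2 V — the active assumption fails.
Re-solve with V_CE = 0.2 V. KCL at the emitter: V_E/R_E = (V_BB−0.7−V_E)/R_B + (V_CC−0.2−V_E)/R_C, giving V_E = 0.11 V.
I_C = (V_CC − 0.2 − V_E)/R_C = (6.3 − 0.11)/6.8 = 0.91 mA.
Check: I_B = (5.1 − 0.11)/27 = 0.185 mA, and β·I_B = 27.7 mA > I_C, confirming saturation.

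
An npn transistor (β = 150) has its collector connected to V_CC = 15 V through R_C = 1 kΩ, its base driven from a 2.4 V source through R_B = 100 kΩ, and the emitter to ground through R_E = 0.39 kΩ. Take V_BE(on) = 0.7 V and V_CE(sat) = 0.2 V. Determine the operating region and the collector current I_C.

Assume active. Base-emitter loop: I_B = (V_BB − V_BE)/(R_B + (β+1)R_E) = (2.4 − 0.7)/(100 + 151×0.39) = 0.0107 mA.
I_C = β·I_B = 150×0.0107 = 1.6 mA.
V_CE = V_CC − I_C·R_C − I_E·R_E = 15 − 1.6×1 − 1.62×0.39 = 12.8 V > V_CE(sat), so the active-region assumption holds.

active; I_C ≈ 1.6 mA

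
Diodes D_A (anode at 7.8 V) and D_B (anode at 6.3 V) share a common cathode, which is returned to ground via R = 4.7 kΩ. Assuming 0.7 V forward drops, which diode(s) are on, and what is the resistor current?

Assume both conduct. Then node N would need to be at both 7.8−0.7 = 7.1 V and 6.3−0.7 = 5.6 V, which is impossible.
Assume only D_A conducts: V_N = 7.8 − 0.7 = 7.1 V, so I_R = 7.1/4.7 = 1.51 mA.
Check D_B: its anode-to-cathode voltage is 6.3 − 7.1 = -0.8 V < 0.7 V, so it is off. The assumption is consistent.

Only D_A conducts; I_R ≈ 1.5 mA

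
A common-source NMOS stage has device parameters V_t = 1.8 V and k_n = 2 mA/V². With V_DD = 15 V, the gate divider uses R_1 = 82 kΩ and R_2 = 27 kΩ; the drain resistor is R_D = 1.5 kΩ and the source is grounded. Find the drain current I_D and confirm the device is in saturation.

V_G = V_DD·R_2/(R_1+R_2) = 15×27/109 = 3.72 V. With the source grounded, V_GS = V_G = 3.72 V.
Assume saturation: I_D = (k_n/2)(V_GS − V_t)² = (2/2)×(3.72 − 1.8)² = 1×1.92² = 3.67 mA.
V_DS = V_DD − I_D·R_D = 15 − 3.67×1.5 = 9.5 V.
Saturation requires V_DS ≥ V_GS − V_t = 1.92 V; 9.5 ≥ 1.92 ✓.

I_D ≈ 3.7 mA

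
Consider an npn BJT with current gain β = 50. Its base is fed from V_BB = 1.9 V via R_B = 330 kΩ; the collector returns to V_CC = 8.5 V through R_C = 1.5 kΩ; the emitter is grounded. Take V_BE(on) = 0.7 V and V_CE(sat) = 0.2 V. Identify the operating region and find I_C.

active; I_C ≈ 0.18 mA

Assume active. Base-emitter loop: I_B = (V_BB − V_BE)/R_B = (1.9 − 0.7)/330 = 0.00364 mA.
I_C = β·I_B = 50×0.00364 = 0.182 mA.
V_CE = V_CC − I_C·R_C = 8.5 − 0.182×1.5 = 8.23 V > V_CE(sat), so the active-region assumption holds.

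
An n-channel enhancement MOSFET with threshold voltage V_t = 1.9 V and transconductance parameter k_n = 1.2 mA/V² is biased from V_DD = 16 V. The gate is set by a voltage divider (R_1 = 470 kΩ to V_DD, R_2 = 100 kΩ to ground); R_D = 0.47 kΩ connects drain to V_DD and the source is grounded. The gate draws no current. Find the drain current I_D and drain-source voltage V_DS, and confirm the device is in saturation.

I_D ≈ 0.49 mA, V_DS ≈ 16 V

V_G = V_DD·R_2/(R_1+R_2) = 16×100/570 = 2.81 V. With the source grounded, V_GS = V_G = 2.81 V.
Assume saturation: I_D = (k_n/2)(V_GS − V_t)² = (1.2/2)×(2.81 − 1.9)² = 0.6×0.907² = 0.494 mA.
V_DS = V_DD − I_D·R_D = 16 − 0.494×0.47 = 15.8 V.
Saturation requires V_DS ≥ V_GS − V_t = 0.907 V; 15.8 ≥ 0.907 ✓.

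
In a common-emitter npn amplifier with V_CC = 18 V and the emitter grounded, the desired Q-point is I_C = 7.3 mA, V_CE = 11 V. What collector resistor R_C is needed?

Collector loop: V_CC = I_C·R_C + V_CE.
R_C = (V_CC − V_CE)/I_C = (18 − 11)/7.3 = 0.959 kΩ.

R_C ≈ 0.96 kΩ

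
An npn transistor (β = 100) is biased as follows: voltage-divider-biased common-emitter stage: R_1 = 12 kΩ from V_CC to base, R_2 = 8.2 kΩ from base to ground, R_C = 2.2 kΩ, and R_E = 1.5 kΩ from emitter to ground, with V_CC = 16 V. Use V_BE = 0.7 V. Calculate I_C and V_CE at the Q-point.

I_C ≈ 3.7 mA, V_CE ≈ 2.2 V

Thevenize the base divider: V_Th = V_CC·R_2/(R_1+R_2) = 16×8.2/20.2 = 6.5 V, R_Th = R_1‖R_2 = 4.87 kΩ.
Base-emitter loop: V_Th = I_B·R_Th + V_BE + (β+1)I_B·R_E, so I_B = (6.5 − 0.7) / (4.87 + 101×1.5) = 0.0371 mA.
I_C = β·I_B = 100×0.0371 = 3.71 mA, and I_E = (β+1)I_B = 3.74 mA.
V_CE = V_CC − I_C·R_C − I_E·R_E = 16 − 3.71×2.2 − 3.74×1.5 = 2.23 V.
V_CE = 2.23 V > 0.2 V confirms active-region operation.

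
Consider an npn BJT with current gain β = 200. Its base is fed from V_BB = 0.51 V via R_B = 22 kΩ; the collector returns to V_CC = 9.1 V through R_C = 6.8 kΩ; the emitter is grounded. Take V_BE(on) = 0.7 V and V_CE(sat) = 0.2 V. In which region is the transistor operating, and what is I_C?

V_BB = 0.51 V ≤ V_BE(on) = 0.7 V, so the base-emitter junction is not forward biased.
The transistor is in cutoff: I_B = I_C = 0.

cutoff; I_C ≈ 0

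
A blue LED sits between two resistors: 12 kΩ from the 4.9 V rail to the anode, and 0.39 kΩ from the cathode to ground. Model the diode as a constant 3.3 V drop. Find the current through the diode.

The two resistors are in series with the diode, so KVL gives 4.9 = I·12 + 3.3 + I·0.39.
I = (4.9 − 3.3) / (12 + 0.39) kΩ = 1.6 / 12.4 = 0.129 mA.

I ≈ 0.13 mA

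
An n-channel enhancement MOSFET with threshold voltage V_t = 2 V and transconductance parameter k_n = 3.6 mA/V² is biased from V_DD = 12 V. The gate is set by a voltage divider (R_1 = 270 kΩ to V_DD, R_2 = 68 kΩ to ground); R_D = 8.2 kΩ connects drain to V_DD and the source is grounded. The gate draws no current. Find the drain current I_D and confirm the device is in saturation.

V_G = V_DD·R_2/(R_1+R_2) = 12×68/338 = 2.41 V. With the source grounded, V_GS = V_G = 2.41 V.
Assume saturation: I_D = (k_n/2)(V_GS − V_t)² = (3.6/2)×(2.41 − 2)² = 1.8×0.414² = 0.309 mA.
V_DS = V_DD − I_D·R_D = 12 − 0.309×8.2 = 9.47 V.
Saturation requires V_DS ≥ V_GS − V_t = 0.414 V; 9.47 ≥ 0.414 ✓.

I_D ≈ 0.31 mA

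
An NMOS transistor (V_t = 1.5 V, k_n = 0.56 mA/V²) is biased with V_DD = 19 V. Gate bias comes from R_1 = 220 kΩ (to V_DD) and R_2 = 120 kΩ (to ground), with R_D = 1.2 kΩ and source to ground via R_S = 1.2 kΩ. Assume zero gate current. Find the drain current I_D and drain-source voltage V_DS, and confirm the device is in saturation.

I_D ≈ 2.1 mA, V_DS ≈ 14 V

V_G = V_DD·R_2/(R_1+R_2) = 19×120/340 = 6.71 V.
Assume saturation: I_D = (k_n/2)(V_GS − V_t)² with V_GS = V_G − I_D·R_S = 6.71 − 1.2·I_D.
Substituting gives 0.403·I_D² − 4.5·I_D + 7.59 = 0, with roots I_D = 2.07 or 9.09 mA.
The root I_D = 9.09 mA gives V_GS = -4.2 V ≤ V_t, so take I_D = 2.07 mA.
Then V_GS = 4.22 V and V_DS = V_DD − I_D(R_D+R_S) = 19 − 2.07×2.4 = 14 V.
Saturation requires V_DS ≥ V_GS − V_t = 2.72 V; 14 ≥ 2.72 ✓.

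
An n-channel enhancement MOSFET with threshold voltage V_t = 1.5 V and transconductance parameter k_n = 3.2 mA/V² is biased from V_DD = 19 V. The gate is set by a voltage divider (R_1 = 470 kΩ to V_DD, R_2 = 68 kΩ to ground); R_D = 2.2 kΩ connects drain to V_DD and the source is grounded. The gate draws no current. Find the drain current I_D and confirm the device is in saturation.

V_G = V_DD·R_2/(R_1+R_2) = 19×68/538 = 2.4 V. With the source grounded, V_GS = V_G = 2.4 V.
Assume saturation: I_D = (k_n/2)(V_GS − V_t)² = (3.2/2)×(2.4 − 1.5)² = 1.6×0.901² = 1.3 mA.
V_DS = V_DD − I_D·R_D = 19 − 1.3×2.2 = 16.1 V.
Saturation requires V_DS ≥ V_GS − V_t = 0.901 V; 16.1 ≥ 0.901 ✓.

I_D ≈ 1.3 mA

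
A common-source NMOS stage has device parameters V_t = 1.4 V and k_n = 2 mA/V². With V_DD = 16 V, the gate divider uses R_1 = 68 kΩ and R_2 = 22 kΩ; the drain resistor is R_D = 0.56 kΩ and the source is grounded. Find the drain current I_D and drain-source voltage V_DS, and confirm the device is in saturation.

V_G = V_DD·R_2/(R_1+R_2) = 16×22/90 = 3.91 V. With the source grounded, V_GS = V_G = 3.91 V.
Assume saturation: I_D = (k_n/2)(V_GS − V_t)² = (2/2)×(3.91 − 1.4)² = 1×2.51² = 6.31 mA.
V_DS = V_DD − I_D·R_D = 16 − 6.31×0.56 = 12.5 V.
Saturation requires V_DS ≥ V_GS − V_t = 2.51 V; 12.5 ≥ 2.51 ✓.

I_D ≈ 6.3 mA, V_DS ≈ 12 V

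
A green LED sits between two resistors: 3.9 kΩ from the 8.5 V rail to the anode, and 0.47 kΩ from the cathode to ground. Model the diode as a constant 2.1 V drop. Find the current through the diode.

I ≈ 1.5 mA

The two resistors are in series with the diode, so KVL gives 8.5 = I·3.9 + 2.1 + I·0.47.
I = (8.5 − 2.1) / (3.9 + 0.47) kΩ = 6.4 / 4.37 = 1.46 mA.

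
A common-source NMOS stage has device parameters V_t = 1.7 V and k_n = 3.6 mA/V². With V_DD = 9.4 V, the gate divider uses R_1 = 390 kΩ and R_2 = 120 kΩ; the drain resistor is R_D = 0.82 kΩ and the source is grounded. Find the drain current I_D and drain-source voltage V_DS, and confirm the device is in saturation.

I_D ≈ 0.47 mA, V_DS ≈ 9 V

V_G = V_DD·R_2/(R_1+R_2) = 9.4×120/510 = 2.21 V. With the source grounded, V_GS = V_G = 2.21 V.
Assume saturation: I_D = (k_n/2)(V_GS − V_t)² = (3.6/2)×(2.21 − 1.7)² = 1.8×0.512² = 0.471 mA.
V_DS = V_DD − I_D·R_D = 9.4 − 0.471×0.82 = 9.01 V.
Saturation requires V_DS ≥ V_GS − V_t = 0.512 V; 9.01 ≥ 0.512 ✓.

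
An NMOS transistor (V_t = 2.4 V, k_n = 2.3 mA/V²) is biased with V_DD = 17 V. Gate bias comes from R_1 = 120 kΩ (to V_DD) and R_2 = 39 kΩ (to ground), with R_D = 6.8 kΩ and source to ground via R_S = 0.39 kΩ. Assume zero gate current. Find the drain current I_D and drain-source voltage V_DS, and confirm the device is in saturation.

I_D ≈ 1.6 mA, V_DS ≈ 5.8 V

V_G = V_DD·R_2/(R_1+R_2) = 17×39/159 = 4.17 V.
Assume saturation: I_D = (k_n/2)(V_GS − V_t)² with V_GS = V_G − I_D·R_S = 4.17 − 0.39·I_D.
Substituting gives 0.175·I_D² − 2.59·I_D + 3.6 = 0, with roots I_D = 1.56 or 13.2 mA.
The root I_D = 13.2 mA gives V_GS = -0.993 V ≤ V_t, so take I_D = 1.56 mA.
Then V_GS = 3.56 V and V_DS = V_DD − I_D(R_D+R_S) = 17 − 1.56×7.19 = 5.81 V.
Saturation requires V_DS ≥ V_GS − V_t = 1.16 V; 5.81 ≥ 1.16 ✓.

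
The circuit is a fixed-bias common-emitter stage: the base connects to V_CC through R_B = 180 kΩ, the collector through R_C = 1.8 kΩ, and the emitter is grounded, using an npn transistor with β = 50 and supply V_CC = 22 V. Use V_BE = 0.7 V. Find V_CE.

Base loop: V_CC = I_B·R_B + V_BE, so I_B = (22 − 0.7)/180 kΩ = 0.118 mA.
In the active region I_C = β·I_B = 50 × 0.118 = 5.92 mA.
Collector loop: V_CE = V_CC − I_C·R_C = 22 − 5.92×1.8 = 11.3 V.
Since V_CE = 11.3 V > V_CE(sat) ≈ 0.2 V, the transistor is in the active region as assumed.

V_CE ≈ 11 V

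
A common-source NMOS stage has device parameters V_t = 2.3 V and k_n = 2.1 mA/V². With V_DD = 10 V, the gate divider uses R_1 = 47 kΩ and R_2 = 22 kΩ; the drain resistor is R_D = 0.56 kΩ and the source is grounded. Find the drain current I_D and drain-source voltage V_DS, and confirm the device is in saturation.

I_D ≈ 0.83 mA, V_DS ≈ 9.5 V

V_G = V_DD·R_2/(R_1+R_2) = 10×22/69 = 3.19 V. With the source grounded, V_GS = V_G = 3.19 V.
Assume saturation: I_D = (k_n/2)(V_GS − V_t)² = (2.1/2)×(3.19 − 2.3)² = 1.05×0.888² = 0.829 mA.
V_DS = V_DD − I_D·R_D = 10 − 0.829×0.56 = 9.54 V.
Saturation requires V_DS ≥ V_GS − V_t = 0.888 V; 9.54 ≥ 0.888 ✓.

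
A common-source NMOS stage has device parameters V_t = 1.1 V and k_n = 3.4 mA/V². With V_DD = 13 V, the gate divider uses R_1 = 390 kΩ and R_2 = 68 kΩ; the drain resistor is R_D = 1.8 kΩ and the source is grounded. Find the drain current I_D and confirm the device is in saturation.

V_G = V_DD·R_2/(R_1+R_2) = 13×68/458 = 1.93 V. With the source grounded, V_GS = V_G = 1.93 V.
Assume saturation: I_D = (k_n/2)(V_GS − V_t)² = (3.4/2)×(1.93 − 1.1)² = 1.7×0.83² = 1.17 mA.
V_DS = V_DD − I_D·R_D = 13 − 1.17×1.8 = 10.9 V.
Saturation requires V_DS ≥ V_GS − V_t = 0.83 V; 10.9 ≥ 0.83 ✓.

I_D ≈ 1.2 mA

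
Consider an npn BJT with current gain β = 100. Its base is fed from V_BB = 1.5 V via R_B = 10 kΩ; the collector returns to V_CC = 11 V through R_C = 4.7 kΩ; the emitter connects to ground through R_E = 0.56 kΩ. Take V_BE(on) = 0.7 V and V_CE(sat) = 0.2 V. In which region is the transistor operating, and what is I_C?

Assume active. Base-emitter loop: I_B = (V_BB − V_BE)/(R_B + (β+1)R_E) = (1.5 − 0.7)/(10 + 101×0.56) = 0.012 mA.
I_C = β·I_B = 100×0.012 = 1.2 mA.
V_CE = V_CC − I_C·R_C − I_E·R_E = 11 − 1.2×4.7 − 1.21×0.56 = 4.67 V > V_CE(sat), so the active-region assumption holds.

active; I_C ≈ 1.2 mA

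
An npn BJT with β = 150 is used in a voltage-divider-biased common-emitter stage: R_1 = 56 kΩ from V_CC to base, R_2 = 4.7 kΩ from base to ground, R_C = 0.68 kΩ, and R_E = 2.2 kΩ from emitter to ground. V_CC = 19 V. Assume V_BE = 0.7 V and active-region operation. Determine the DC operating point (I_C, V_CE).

Thevenize the base divider: V_Th = V_CC·R_2/(R_1+R_2) = 19×4.7/60.7 = 1.47 V, R_Th = R_1‖R_2 = 4.34 kΩ.
Base-emitter loop: V_Th = I_B·R_Th + V_BE + (β+1)I_B·R_E, so I_B = (1.47 − 0.7) / (4.34 + 151×2.2) = 0.00229 mA.
I_C = β·I_B = 150×0.00229 = 0.344 mA, and I_E = (β+1)I_B = 0.346 mA.
V_CE = V_CC − I_C·R_C − I_E·R_E = 19 − 0.344×0.68 − 0.346×2.2 = 18 V.
V_CE = 18 V > 0.2 V confirms active-region operation.

I_C ≈ 0.34 mA, V_CE ≈ 18 V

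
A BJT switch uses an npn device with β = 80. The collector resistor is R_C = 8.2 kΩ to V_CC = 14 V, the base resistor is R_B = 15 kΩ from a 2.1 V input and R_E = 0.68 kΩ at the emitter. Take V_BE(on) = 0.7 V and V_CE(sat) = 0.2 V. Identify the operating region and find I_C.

saturation; I_C ≈ 1.6 mA

Assume active: I_B = (2.1 − 0.7)/(15 + 81×0.68) = 0.02 mA, I_C = β·I_B = 1.6 mA.
Then V_CE = 14 − 1.6×8.2 − 1.62×0.68 = -0.205 V < 0.2 V — the active assumption fails.
Re-solve with V_CE = 0.2 V. KCL at the emitter: V_E/R_E = (V_BB−0.7−V_E)/R_B + (V_CC−0.2−V_E)/R_C, giving V_E = 1.07 V.
I_C = (V_CC − 0.2 − V_E)/R_C = (13.8 − 1.07)/8.2 = 1.55 mA.
Check: I_B = (1.4 − 1.07)/15 = 0.022 mA, and β·I_B = 1.76 mA > I_C, confirming saturation.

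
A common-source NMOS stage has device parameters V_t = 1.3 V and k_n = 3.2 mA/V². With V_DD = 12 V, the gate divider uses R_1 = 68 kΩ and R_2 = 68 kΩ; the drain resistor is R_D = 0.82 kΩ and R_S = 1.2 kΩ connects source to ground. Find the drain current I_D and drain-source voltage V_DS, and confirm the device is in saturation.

I_D ≈ 2.8 mA, V_DS ≈ 6.3 V

V_G = V_DD·R_2/(R_1+R_2) = 12×68/136 = 6 V.
Assume saturation: I_D = (k_n/2)(V_GS − V_t)² with V_GS = V_G − I_D·R_S = 6 − 1.2·I_D.
Substituting gives 2.3·I_D² − 19·I_D + 35.3 = 0, with roots I_D = 2.81 or 5.46 mA.
The root I_D = 5.46 mA gives V_GS = -0.547 V ≤ V_t, so take I_D = 2.81 mA.
Then V_GS = 2.63 V and V_DS = V_DD − I_D(R_D+R_S) = 12 − 2.81×2.02 = 6.32 V.
Saturation requires V_DS ≥ V_GS − V_t = 1.33 V; 6.32 ≥ 1.33 ✓.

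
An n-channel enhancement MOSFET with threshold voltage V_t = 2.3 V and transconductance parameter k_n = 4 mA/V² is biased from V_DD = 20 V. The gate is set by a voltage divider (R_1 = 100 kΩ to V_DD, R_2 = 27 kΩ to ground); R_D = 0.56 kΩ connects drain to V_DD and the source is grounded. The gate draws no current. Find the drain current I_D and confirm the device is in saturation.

I_D ≈ 7.6 mA

V_G = V_DD·R_2/(R_1+R_2) = 20×27/127 = 4.25 V. With the source grounded, V_GS = V_G = 4.25 V.
Assume saturation: I_D = (k_n/2)(V_GS − V_t)² = (4/2)×(4.25 − 2.3)² = 2×1.95² = 7.62 mA.
V_DS = V_DD − I_D·R_D = 20 − 7.62×0.56 = 15.7 V.
Saturation requires V_DS ≥ V_GS − V_t = 1.95 V; 15.7 ≥ 1.95 ✓.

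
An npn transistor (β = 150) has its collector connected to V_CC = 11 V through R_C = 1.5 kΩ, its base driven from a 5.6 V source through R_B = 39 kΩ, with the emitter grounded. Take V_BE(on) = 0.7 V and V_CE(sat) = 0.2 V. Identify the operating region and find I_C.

Assume active: I_B = (5.6 − 0.7)/39 = 0.126 mA, giving I_C = β·I_B = 18.8 mA.
But then V_CE = 11 − 18.8×1.5 = -17.3 V < V_CE(sat) = 0.2 V — impossible in the active region.
So the transistor is saturated. With V_CE = 0.2 V, I_C = (V_CC − 0.2)/R_C = 10.8/1.5 = 7.2 mA.
Check: β·I_B = 18.8 mA > I_C = 7.2 mA, confirming saturation.

saturation; I_C ≈ 7.2 mA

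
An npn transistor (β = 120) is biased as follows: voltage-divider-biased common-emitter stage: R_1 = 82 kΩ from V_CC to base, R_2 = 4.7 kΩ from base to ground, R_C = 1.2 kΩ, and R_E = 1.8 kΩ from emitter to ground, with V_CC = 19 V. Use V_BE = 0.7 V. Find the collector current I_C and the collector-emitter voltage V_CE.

I_C ≈ 0.18 mA, V_CE ≈ 18 V

Thevenize the base divider: V_Th = V_CC·R_2/(R_1+R_2) = 19×4.7/86.7 = 1.03 V, R_Th = R_1‖R_2 = 4.45 kΩ.
Base-emitter loop: V_Th = I_B·R_Th + V_BE + (β+1)I_B·R_E, so I_B = (1.03 − 0.7) / (4.45 + 121×1.8) = 0.00148 mA.
I_C = β·I_B = 120×0.00148 = 0.178 mA, and I_E = (β+1)I_B = 0.18 mA.
V_CE = V_CC − I_C·R_C − I_E·R_E = 19 − 0.178×1.2 − 0.18×1.8 = 18.5 V.
V_CE = 18.5 V > 0.2 V confirms active-region operation.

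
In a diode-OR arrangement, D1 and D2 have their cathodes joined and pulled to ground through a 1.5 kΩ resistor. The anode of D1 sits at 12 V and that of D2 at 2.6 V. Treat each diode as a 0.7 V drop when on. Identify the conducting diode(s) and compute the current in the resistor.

Assume both conduct. Then node N would need to be at both 12−0.7 = 11.3 V and 2.6−0.7 = 1.9 V, which is impossible.
Assume only D1 conducts: V_N = 12 − 0.7 = 11.3 V, so I_R = 11.3/1.5 = 7.53 mA.
Check D2: its anode-to-cathode voltage is 2.6 − 11.3 = -8.7 V < 0.7 V, so it is off. The assumption is consistent.

Only D1 conducts; I_R ≈ 7.5 mA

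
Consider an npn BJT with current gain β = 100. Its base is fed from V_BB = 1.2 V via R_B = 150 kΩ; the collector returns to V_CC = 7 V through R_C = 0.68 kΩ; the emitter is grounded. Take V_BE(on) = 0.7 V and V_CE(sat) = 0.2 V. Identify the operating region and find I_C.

Assume active. Base-emitter loop: I_B = (V_BB − V_BE)/R_B = (1.2 − 0.7)/150 = 0.00333 mA.
I_C = β·I_B = 100×0.00333 = 0.333 mA.
V_CE = V_CC − I_C·R_C = 7 − 0.333×0.68 = 6.77 V > V_CE(sat), so the active-region assumption holds.

active; I_C ≈ 0.33 mA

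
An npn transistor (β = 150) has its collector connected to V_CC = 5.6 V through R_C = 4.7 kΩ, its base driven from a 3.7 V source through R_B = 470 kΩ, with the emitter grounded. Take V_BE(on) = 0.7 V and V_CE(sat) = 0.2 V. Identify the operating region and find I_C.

active; I_C ≈ 0.96 mA

Assume active. Base-emitter loop: I_B = (V_BB − V_BE)/R_B = (3.7 − 0.7)/470 = 0.00638 mA.
I_C = β·I_B = 150×0.00638 = 0.957 mA.
V_CE = V_CC − I_C·R_C = 5.6 − 0.957×4.7 = 1.1 V > V_CE(sat), so the active-region assumption holds.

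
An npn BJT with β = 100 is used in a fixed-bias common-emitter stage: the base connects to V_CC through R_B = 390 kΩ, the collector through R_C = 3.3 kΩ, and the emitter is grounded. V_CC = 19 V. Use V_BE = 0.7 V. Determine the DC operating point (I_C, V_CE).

I_C ≈ 4.7 mA, V_CE ≈ 3.5 V

Base loop: V_CC = I_B·R_B + V_BE, so I_B = (19 − 0.7)/390 kΩ = 0.0469 mA.
In the active region I_C = β·I_B = 100 × 0.0469 = 4.69 mA.
Collector loop: V_CE = V_CC − I_C·R_C = 19 − 4.69×3.3 = 3.52 V.
Since V_CE = 3.52 V > V_CE(sat) ≈ 0.2 V, the transistor is in the active region as assumed.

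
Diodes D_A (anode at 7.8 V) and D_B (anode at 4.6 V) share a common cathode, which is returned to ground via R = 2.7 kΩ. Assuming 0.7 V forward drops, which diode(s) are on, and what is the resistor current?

Assume both conduct. Then node N would need to be at both 7.8−0.7 = 7.1 V and 4.6−0.7 = 3.9 V, which is impossible.
Assume only D_A conducts: V_N = 7.8 − 0.7 = 7.1 V, so I_R = 7.1/2.7 = 2.63 mA.
Check D_B: its anode-to-cathode voltage is 4.6 − 7.1 = -2.5 V < 0.7 V, so it is off. The assumption is consistent.

Only D_A conducts; I_R ≈ 2.6 mA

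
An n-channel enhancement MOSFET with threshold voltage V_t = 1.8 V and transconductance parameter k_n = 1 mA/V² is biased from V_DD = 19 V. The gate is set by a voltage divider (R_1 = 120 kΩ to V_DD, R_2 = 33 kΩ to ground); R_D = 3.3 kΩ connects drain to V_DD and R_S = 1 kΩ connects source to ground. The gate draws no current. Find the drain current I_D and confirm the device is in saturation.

I_D ≈ 0.93 mA

V_G = V_DD·R_2/(R_1+R_2) = 19×33/153 = 4.1 V.
Assume saturation: I_D = (k_n/2)(V_GS − V_t)² with V_GS = V_G − I_D·R_S = 4.1 − 1·I_D.
Substituting gives 0.5·I_D² − 3.3·I_D + 2.64 = 0, with roots I_D = 0.932 or 5.66 mA.
The root I_D = 5.66 mA gives V_GS = -1.57 V ≤ V_t, so take I_D = 0.932 mA.
Then V_GS = 3.17 V and V_DS = V_DD − I_D(R_D+R_S) = 19 − 0.932×4.3 = 15 V.
Saturation requires V_DS ≥ V_GS − V_t = 1.37 V; 15 ≥ 1.37 ✓.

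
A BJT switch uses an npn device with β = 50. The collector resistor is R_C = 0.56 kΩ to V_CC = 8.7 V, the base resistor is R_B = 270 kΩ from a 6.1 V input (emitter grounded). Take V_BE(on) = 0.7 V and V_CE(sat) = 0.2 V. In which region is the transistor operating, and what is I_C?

active; I_C ≈ 1 mA

Assume active. Base-emitter loop: I_B = (V_BB − V_BE)/R_B = (6.1 − 0.7)/270 = 0.02 mA.
I_C = β·I_B = 50×0.02 = 1 mA.
V_CE = V_CC − I_C·R_C = 8.7 − 1×0.56 = 8.14 V > V_CE(sat), so the active-region assumption holds.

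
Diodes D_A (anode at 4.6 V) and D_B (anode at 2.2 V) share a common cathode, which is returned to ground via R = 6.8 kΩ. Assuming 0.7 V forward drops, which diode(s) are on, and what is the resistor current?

Assume both conduct. Then node N would need to be at both 4.6−0.7 = 3.9 V and 2.2−0.7 = 1.5 V, which is impossible.
Assume only D_A conducts: V_N = 4.6 − 0.7 = 3.9 V, so I_R = 3.9/6.8 = 0.574 mA.
Check D_B: its anode-to-cathode voltage is 2.2 − 3.9 = -1.7 V < 0.7 V, so it is off. The assumption is consistent.

Only D_A conducts; I_R ≈ 0.57 mA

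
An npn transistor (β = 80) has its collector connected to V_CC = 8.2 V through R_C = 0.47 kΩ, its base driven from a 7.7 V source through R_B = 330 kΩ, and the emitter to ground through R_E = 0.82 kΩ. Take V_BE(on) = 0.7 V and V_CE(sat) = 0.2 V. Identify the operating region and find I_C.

active; I_C ≈ 1.4 mA

Assume active. Base-emitter loop: I_B = (V_BB − V_BE)/(R_B + (β+1)R_E) = (7.7 − 0.7)/(330 + 81×0.82) = 0.0177 mA.
I_C = β·I_B = 80×0.0177 = 1.41 mA.
V_CE = V_CC − I_C·R_C − I_E·R_E = 8.2 − 1.41×0.47 − 1.43×0.82 = 6.36 V > V_CE(sat), so the active-region assumption holds.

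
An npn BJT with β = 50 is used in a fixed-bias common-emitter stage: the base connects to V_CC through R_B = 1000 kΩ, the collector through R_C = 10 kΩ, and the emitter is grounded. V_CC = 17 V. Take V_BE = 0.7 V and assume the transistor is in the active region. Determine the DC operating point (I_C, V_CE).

I_C ≈ 0.82 mA, V_CE ≈ 8.8 V

Base loop: V_CC = I_B·R_B + V_BE, so I_B = (17 − 0.7)/1000 kΩ = 0.0163 mA.
In the active region I_C = β·I_B = 50 × 0.0163 = 0.815 mA.
Collector loop: V_CE = V_CC − I_C·R_C = 17 − 0.815×10 = 8.85 V.
Since V_CE = 8.85 V > V_CE(sat) ≈ 0.2 V, the transistor is in the active region as assumed.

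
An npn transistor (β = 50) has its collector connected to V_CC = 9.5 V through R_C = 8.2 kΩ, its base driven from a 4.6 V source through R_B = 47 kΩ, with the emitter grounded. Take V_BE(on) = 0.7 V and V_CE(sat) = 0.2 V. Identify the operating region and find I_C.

Assume active: I_B = (4.6 − 0.7)/47 = 0.083 mA, giving I_C = β·I_B = 4.15 mA.
But then V_CE = 9.5 − 4.15×8.2 = -24.5 V < V_CE(sat) = 0.2 V — impossible in the active region.
So the transistor is saturated. With V_CE = 0.2 V, I_C = (V_CC − 0.2)/R_C = 9.3/8.2 = 1.13 mA.
Check: β·I_B = 4.15 mA > I_C = 1.13 mA, confirming saturation.

saturation; I_C ≈ 1.1 mA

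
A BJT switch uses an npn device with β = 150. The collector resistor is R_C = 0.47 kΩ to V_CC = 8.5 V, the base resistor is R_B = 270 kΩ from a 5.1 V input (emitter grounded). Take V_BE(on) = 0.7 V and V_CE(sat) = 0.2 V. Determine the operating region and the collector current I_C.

Assume active. Base-emitter loop: I_B = (V_BB − V_BE)/R_B = (5.1 − 0.7)/270 = 0.0163 mA.
I_C = β·I_B = 150×0.0163 = 2.44 mA.
V_CE = V_CC − I_C·R_C = 8.5 − 2.44×0.47 = 7.35 V > V_CE(sat), so the active-region assumption holds.

active; I_C ≈ 2.4 mA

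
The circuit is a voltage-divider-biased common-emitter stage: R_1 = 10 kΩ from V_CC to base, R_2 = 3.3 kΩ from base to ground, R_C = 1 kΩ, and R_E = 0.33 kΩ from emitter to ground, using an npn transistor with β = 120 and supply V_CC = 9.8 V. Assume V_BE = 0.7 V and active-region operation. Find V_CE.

V_CE ≈ 3.3 V

Thevenize the base divider: V_Th = V_CC·R_2/(R_1+R_2) = 9.8×3.3/13.3 = 2.43 V, R_Th = R_1‖R_2 = 2.48 kΩ.
Base-emitter loop: V_Th = I_B·R_Th + V_BE + (β+1)I_B·R_E, so I_B = (2.43 − 0.7) / (2.48 + 121×0.33) = 0.0408 mA.
I_C = β·I_B = 120×0.0408 = 4.9 mA, and I_E = (β+1)I_B = 4.94 mA.
V_CE = V_CC − I_C·R_C − I_E·R_E = 9.8 − 4.9×1 − 4.94×0.33 = 3.27 V.
V_CE = 3.27 V > 0.2 V confirms active-region operation.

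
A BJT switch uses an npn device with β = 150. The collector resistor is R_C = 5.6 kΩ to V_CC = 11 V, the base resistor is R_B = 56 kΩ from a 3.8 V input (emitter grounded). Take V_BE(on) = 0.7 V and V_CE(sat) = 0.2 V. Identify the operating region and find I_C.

saturation; I_C ≈ 1.9 mA

Assume active: I_B = (3.8 − 0.7)/56 = 0.0554 mA, giving I_C = β·I_B = 8.3 mA.
But then V_CE = 11 − 8.3×5.6 = -35.5 V < V_CE(sat) = 0.2 V — impossible in the active region.
So the transistor is saturated. With V_CE = 0.2 V, I_C = (V_CC − 0.2)/R_C = 10.8/5.6 = 1.93 mA.
Check: β·I_B = 8.3 mA > I_C = 1.93 mA, confirming saturation.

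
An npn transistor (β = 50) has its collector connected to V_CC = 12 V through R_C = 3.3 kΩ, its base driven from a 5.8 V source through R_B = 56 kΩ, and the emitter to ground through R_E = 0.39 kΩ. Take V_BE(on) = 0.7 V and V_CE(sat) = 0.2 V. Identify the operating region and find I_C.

Assume active: I_B = (5.8 − 0.7)/(56 + 51×0.39) = 0.0672 mA, I_C = β·I_B = 3.36 mA.
Then V_CE = 12 − 3.36×3.3 − 3.43×0.39 = -0.425 V < 0.2 V — the active assumption fails.
Re-solve with V_CE = 0.2 V. KCL at the emitter: V_E/R_E = (V_BB−0.7−V_E)/R_B + (V_CC−0.2−V_E)/R_C, giving V_E = 1.27 V.
I_C = (V_CC − 0.2 − V_E)/R_C = (11.8 − 1.27)/3.3 = 3.19 mA.
Check: I_B = (5.1 − 1.27)/56 = 0.0684 mA, and β·I_B = 3.42 mA > I_C, confirming saturation.

saturation; I_C ≈ 3.2 mA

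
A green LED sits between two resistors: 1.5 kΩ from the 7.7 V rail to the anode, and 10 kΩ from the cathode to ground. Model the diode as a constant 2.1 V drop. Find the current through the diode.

The two resistors are in series with the diode, so KVL gives 7.7 = I·1.5 + 2.1 + I·10.
I = (7.7 − 2.1) / (1.5 + 10) kΩ = 5.6 / 11.5 = 0.487 mA.

I ≈ 0.49 mA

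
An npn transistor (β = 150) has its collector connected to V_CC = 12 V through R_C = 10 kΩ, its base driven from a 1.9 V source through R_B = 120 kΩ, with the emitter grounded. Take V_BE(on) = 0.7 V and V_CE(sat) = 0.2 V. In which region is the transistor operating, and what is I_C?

saturation; I_C ≈ 1.2 mA

Assume active: I_B = (1.9 − 0.7)/120 = 0.01 mA, giving I_C = β·I_B = 1.5 mA.
But then V_CE = 12 − 1.5×10 = -3 V < V_CE(sat) = 0.2 V — impossible in the active region.
So the transistor is saturated. With V_CE = 0.2 V, I_C = (V_CC − 0.2)/R_C = 11.8/10 = 1.18 mA.
Check: β·I_B = 1.5 mA > I_C = 1.18 mA, confirming saturation.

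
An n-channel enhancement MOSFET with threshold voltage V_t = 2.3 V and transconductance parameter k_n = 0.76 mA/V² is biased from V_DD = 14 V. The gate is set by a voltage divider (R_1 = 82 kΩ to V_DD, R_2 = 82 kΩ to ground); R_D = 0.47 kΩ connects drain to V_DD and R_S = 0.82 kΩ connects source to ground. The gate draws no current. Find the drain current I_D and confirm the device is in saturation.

V_G = V_DD·R_2/(R_1+R_2) = 14×82/164 = 7 V.
Assume saturation: I_D = (k_n/2)(V_GS − V_t)² with V_GS = V_G − I_D·R_S = 7 − 0.82·I_D.
Substituting gives 0.256·I_D² − 3.93·I_D + 8.39 = 0, with roots I_D = 2.56 or 12.8 mA.
The root I_D = 12.8 mA gives V_GS = -3.51 V ≤ V_t, so take I_D = 2.56 mA.
Then V_GS = 4.9 V and V_DS = V_DD − I_D(R_D+R_S) = 14 − 2.56×1.29 = 10.7 V.
Saturation requires V_DS ≥ V_GS − V_t = 2.6 V; 10.7 ≥ 2.6 ✓.

I_D ≈ 2.6 mA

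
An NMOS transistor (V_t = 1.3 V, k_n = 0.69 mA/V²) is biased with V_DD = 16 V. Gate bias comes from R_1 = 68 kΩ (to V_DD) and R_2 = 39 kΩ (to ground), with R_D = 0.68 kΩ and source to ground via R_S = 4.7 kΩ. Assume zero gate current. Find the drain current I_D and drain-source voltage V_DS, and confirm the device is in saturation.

I_D ≈ 0.67 mA, V_DS ≈ 12 V

V_G = V_DD·R_2/(R_1+R_2) = 16×39/107 = 5.83 V.
Assume saturation: I_D = (k_n/2)(V_GS − V_t)² with V_GS = V_G − I_D·R_S = 5.83 − 4.7·I_D.
Substituting gives 7.62·I_D² − 15.7·I_D + 7.09 = 0, with roots I_D = 0.668 or 1.39 mA.
The root I_D = 1.39 mA gives V_GS = -0.708 V ≤ V_t, so take I_D = 0.668 mA.
Then V_GS = 2.69 V and V_DS = V_DD − I_D(R_D+R_S) = 16 − 0.668×5.38 = 12.4 V.
Saturation requires V_DS ≥ V_GS − V_t = 1.39 V; 12.4 ≥ 1.39 ✓.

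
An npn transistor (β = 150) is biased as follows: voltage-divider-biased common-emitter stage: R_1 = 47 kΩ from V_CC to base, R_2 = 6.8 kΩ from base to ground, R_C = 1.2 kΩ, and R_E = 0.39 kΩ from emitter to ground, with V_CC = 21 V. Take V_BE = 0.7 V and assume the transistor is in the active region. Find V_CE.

Thevenize the base divider: V_Th = V_CC·R_2/(R_1+R_2) = 21×6.8/53.8 = 2.65 V, R_Th = R_1‖R_2 = 5.94 kΩ.
Base-emitter loop: V_Th = I_B·R_Th + V_BE + (β+1)I_B·R_E, so I_B = (2.65 − 0.7) / (5.94 + 151×0.39) = 0.0301 mA.
I_C = β·I_B = 150×0.0301 = 4.52 mA, and I_E = (β+1)I_B = 4.55 mA.
V_CE = V_CC − I_C·R_C − I_E·R_E = 21 − 4.52×1.2 − 4.55×0.39 = 13.8 V.
V_CE = 13.8 V > 0.2 V confirms active-region operation.

V_CE ≈ 14 V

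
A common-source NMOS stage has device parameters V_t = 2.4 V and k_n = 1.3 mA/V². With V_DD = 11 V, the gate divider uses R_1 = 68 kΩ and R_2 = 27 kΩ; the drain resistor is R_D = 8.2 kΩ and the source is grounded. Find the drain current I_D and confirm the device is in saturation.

V_G = V_DD·R_2/(R_1+R_2) = 11×27/95 = 3.13 V. With the source grounded, V_GS = V_G = 3.13 V.
Assume saturation: I_D = (k_n/2)(V_GS − V_t)² = (1.3/2)×(3.13 − 2.4)² = 0.65×0.726² = 0.343 mA.
V_DS = V_DD − I_D·R_D = 11 − 0.343×8.2 = 8.19 V.
Saturation requires V_DS ≥ V_GS − V_t = 0.726 V; 8.19 ≥ 0.726 ✓.

I_D ≈ 0.34 mA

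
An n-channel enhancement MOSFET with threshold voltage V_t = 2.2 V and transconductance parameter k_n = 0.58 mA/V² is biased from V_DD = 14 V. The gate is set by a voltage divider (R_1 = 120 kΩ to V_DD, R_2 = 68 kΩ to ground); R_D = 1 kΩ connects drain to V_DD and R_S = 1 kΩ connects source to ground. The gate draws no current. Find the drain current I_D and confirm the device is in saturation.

V_G = V_DD·R_2/(R_1+R_2) = 14×68/188 = 5.06 V.
Assume saturation: I_D = (k_n/2)(V_GS − V_t)² with V_GS = V_G − I_D·R_S = 5.06 − 1·I_D.
Substituting gives 0.29·I_D² − 2.66·I_D + 2.38 = 0, with roots I_D = 1 or 8.17 mA.
The root I_D = 8.17 mA gives V_GS = -3.11 V ≤ V_t, so take I_D = 1 mA.
Then V_GS = 4.06 V and V_DS = V_DD − I_D(R_D+R_S) = 14 − 1×2 = 12 V.
Saturation requires V_DS ≥ V_GS − V_t = 1.86 V; 12 ≥ 1.86 ✓.

I_D ≈ 1 mA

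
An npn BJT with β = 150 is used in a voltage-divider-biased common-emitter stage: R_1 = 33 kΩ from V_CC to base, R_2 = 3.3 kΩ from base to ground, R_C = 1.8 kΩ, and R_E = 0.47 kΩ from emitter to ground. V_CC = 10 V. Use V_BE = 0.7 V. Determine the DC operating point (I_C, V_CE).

Thevenize the base divider: V_Th = V_CC·R_2/(R_1+R_2) = 10×3.3/36.3 = 0.909 V, R_Th = R_1‖R_2 = 3 kΩ.
Base-emitter loop: V_Th = I_B·R_Th + V_BE + (β+1)I_B·R_E, so I_B = (0.909 − 0.7) / (3 + 151×0.47) = 0.00283 mA.
I_C = β·I_B = 150×0.00283 = 0.424 mA, and I_E = (β+1)I_B = 0.427 mA.
V_CE = V_CC − I_C·R_C − I_E·R_E = 10 − 0.424×1.8 − 0.427×0.47 = 9.04 V.
V_CE = 9.04 V > 0.2 V confirms active-region operation.

I_C ≈ 0.42 mA, V_CE ≈ 9 V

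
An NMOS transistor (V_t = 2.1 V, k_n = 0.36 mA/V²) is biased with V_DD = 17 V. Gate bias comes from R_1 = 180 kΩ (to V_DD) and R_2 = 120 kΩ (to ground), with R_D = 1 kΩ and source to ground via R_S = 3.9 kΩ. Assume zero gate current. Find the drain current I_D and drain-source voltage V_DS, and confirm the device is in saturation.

I_D ≈ 0.7 mA, V_DS ≈ 14 V

V_G = V_DD·R_2/(R_1+R_2) = 17×120/300 = 6.8 V.
Assume saturation: I_D = (k_n/2)(V_GS − V_t)² with V_GS = V_G − I_D·R_S = 6.8 − 3.9·I_D.
Substituting gives 2.74·I_D² − 7.6·I_D + 3.98 = 0, with roots I_D = 0.7 or 2.08 mA.
The root I_D = 2.08 mA gives V_GS = -1.3 V ≤ V_t, so take I_D = 0.7 mA.
Then V_GS = 4.07 V and V_DS = V_DD − I_D(R_D+R_S) = 17 − 0.7×4.9 = 13.6 V.
Saturation requires V_DS ≥ V_GS − V_t = 1.97 V; 13.6 ≥ 1.97 ✓.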